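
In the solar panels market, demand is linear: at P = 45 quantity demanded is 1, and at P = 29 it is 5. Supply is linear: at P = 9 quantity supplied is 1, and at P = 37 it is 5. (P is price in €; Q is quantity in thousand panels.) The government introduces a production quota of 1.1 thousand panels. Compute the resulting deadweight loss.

€55.36 thousand

Demand slope = (29 − 45)/(5 − 1) = −4, so P = 49 − 4Q.
Supply slope = (37 − 9)/(5 − 1) = 7, so P = 2 + 7Q.
Competitive equilibrium: 49 − 4Q = 2 + 7Q → Q* = 4.2727, P* = 31.9091.
At Q = 1.1: demand price = 49 − 4·1.1 = 44.6; supply price = 2 + 7·1.1 = 9.7.
ΔQ = 4.2727 − 1.1 = 3.1727; wedge = 44.6 − 9.7 = 34.9.
Deadweight loss = ½ × 3.1727 × 34.9 = €55.36 thousand.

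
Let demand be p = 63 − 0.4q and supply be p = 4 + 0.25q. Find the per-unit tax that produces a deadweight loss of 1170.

39

Competitive equilibrium: 63 − 0.4q = 4 + 0.25q → q* = 90.7692, p* = 26.6923.
A tax t gives Δq = t/0.65 and wedge t, so DWL = t²/1.3.
t²/1.3 = 1170 → t² = 1521 → t = 39.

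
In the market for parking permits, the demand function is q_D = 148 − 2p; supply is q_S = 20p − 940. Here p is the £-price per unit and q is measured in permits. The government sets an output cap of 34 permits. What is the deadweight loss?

£62.63

In inverse form: demand p = 74 − 0.5q, supply p = 47 + 0.05q.
Competitive equilibrium: 74 − 0.5q = 47 + 0.05q → q* = 49.0909, p* = 49.4545.
At q = 34: demand price = 74 − 0.5·34 = 57; supply price = 47 + 0.05·34 = 48.7.
Δq = 49.0909 − 34 = 15.0909; wedge = 57 − 48.7 = 8.3.
Welfare loss = ½ × 15.0909 × 8.3 = £62.63.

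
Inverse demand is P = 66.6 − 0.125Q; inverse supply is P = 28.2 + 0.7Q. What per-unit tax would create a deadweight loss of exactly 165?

16.5

Competitive equilibrium: 66.6 − 0.125Q = 28.2 + 0.7Q → Q* = 46.5455, P* = 60.7818.
A tax t gives ΔQ = t/0.825 and wedge t, so DWL = t²/1.65.
t²/1.65 = 165 → t² = 272.25 → t = 16.5.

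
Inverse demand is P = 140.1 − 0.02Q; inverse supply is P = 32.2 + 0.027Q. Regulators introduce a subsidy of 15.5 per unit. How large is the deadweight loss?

2555.85

Competitive equilibrium: 140.1 − 0.02Q = 32.2 + 0.027Q → Q* = 2295.7447, P* = 94.1851.
The subsidy lowers effective supply by 15.5: P = 16.7 + 0.027Q.
New quantity: 140.1 − 0.02Q = 16.7 + 0.027Q → Q' = 2625.5319.
Overproduction ΔQ = 2625.5319 − 2295.7447 = 329.7872; wedge = subsidy = 15.5.
Deadweight loss = ½ × 329.7872 × 15.5 = 2555.85.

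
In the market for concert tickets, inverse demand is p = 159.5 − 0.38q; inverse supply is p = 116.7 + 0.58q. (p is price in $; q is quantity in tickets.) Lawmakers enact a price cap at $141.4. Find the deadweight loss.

Competitive equilibrium: 159.5 − 0.38q = 116.7 + 0.58q → q* = 44.5833, p* = 142.5583.
At the ceiling p = 141.4, quantity supplied = (141.4 − 116.7)/0.58 = 42.5862.
Willingness to pay at q' = 42.5862: 159.5 − 0.38·42.5862 = 143.3172.
Δq = 44.5833 − 42.5862 = 1.9971; wedge = 143.3172 − 141.4 = 1.9172.
Welfare loss = ½ × 1.9971 × 1.9172 = $1.91.

$1.91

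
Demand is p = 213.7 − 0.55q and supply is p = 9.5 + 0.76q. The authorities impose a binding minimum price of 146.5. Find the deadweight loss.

Competitive equilibrium: 213.7 − 0.55q = 9.5 + 0.76q → q* = 155.8779, p* = 127.9672.
At the floor p = 146.5, quantity demanded = (213.7 − 146.5)/0.55 = 122.1818.
Sellers' marginal cost at q' = 122.1818: 9.5 + 0.76·122.1818 = 102.3582.
Δq = 155.8779 − 122.1818 = 33.6961; wedge = 146.5 − 102.3582 = 44.1418.
DWL = ½ × 33.6961 × 44.1418 = 743.70.

743.70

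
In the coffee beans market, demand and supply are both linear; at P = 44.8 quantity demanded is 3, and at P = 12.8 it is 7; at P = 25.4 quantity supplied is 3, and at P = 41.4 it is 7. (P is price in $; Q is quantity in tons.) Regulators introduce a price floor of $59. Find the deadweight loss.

Demand slope = (12.8 − 44.8)/(7 − 3) = −8, so P = 68.8 − 8Q.
Supply slope = (41.4 − 25.4)/(7 − 3) = 4, so P = 13.4 + 4Q.
Competitive equilibrium: 68.8 − 8Q = 13.4 + 4Q → Q* = 4.6167, P* = 31.8667.
At the floor P = 59, quantity demanded = (68.8 − 59)/8 = 1.225.
Sellers' marginal cost at Q' = 1.225: 13.4 + 4·1.225 = 18.3.
ΔQ = 4.6167 − 1.225 = 3.3917; wedge = 59 − 18.3 = 40.7.
Welfare loss = ½ × 3.3917 × 40.7 = $69.02.

$69.02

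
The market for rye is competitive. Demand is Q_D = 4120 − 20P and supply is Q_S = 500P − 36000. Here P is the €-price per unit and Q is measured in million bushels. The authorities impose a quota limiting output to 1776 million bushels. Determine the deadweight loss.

€16678.42 million

In inverse form: demand P = 206 − 0.05Q, supply P = 72 + 0.002Q.
Competitive equilibrium: 206 − 0.05Q = 72 + 0.002Q → Q* = 2576.9231, P* = 77.1538.
At Q = 1776: demand price = 206 − 0.05·1776 = 117.2; supply price = 72 + 0.002·1776 = 75.552.
ΔQ = 2576.9231 − 1776 = 800.9231; wedge = 117.2 − 75.552 = 41.648.
The triangle = ½ × 800.9231 × 41.648 = €16678.42 million.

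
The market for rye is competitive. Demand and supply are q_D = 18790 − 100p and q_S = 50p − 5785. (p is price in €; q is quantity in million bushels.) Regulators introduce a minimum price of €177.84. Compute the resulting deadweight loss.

In inverse form: demand p = 187.9 − 0.01q, supply p = 115.7 + 0.02q.
Competitive equilibrium: 187.9 − 0.01q = 115.7 + 0.02q → q* = 2406.6667, p* = 163.8333.
At the floor p = 177.84, quantity demanded = (187.9 − 177.84)/0.01 = 1006.
Sellers' marginal cost at q' = 1006: 115.7 + 0.02·1006 = 135.82.
Δq = 2406.6667 − 1006 = 1400.6667; wedge = 177.84 − 135.82 = 42.02.
Welfare loss = ½ × 1400.6667 × 42.02 = €29428.01 million.

€29428.01 million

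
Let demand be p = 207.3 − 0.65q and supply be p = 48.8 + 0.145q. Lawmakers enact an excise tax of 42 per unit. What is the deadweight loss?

1109.43

Competitive equilibrium: 207.3 − 0.65q = 48.8 + 0.145q → q* = 199.3711, p* = 77.7088.
With the tax, the buyer price exceeds the seller price by 42: (207.3 − 0.65q) − (48.8 + 0.145q) = 42 → q' = 146.5409.
Δq = 199.3711 − 146.5409 = 52.8302; the wedge equals the tax, 42.
The triangle = ½ × 52.8302 × 42 = 1109.43.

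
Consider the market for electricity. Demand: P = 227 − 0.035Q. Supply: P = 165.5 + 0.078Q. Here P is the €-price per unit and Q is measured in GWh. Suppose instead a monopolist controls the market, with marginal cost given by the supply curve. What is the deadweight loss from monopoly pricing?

Competitive equilibrium: 227 − 0.035Q = 165.5 + 0.078Q → Q* = 544.2478, P* = 207.9513.
Marginal revenue: MR = 227 − 0.07Q. Set MR = MC: 227 − 0.07Q = 165.5 + 0.078Q → Q_m = 415.5405.
Price P_m = 227 − 0.035·415.5405 = 212.4561; MC(Q_m) = 165.5 + 0.078·415.5405 = 197.9122.
Competitive Q* = 544.2478, so ΔQ = 128.7073; wedge = 212.4561 − 197.9122 = 14.5439.
DWL = ½ × 128.7073 × 14.5439 = €935.95.

€935.95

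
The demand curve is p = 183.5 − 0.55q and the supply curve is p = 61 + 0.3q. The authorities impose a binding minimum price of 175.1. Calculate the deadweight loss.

Competitive equilibrium: 183.5 − 0.55q = 61 + 0.3q → q* = 144.1176, p* = 104.2353.
At the floor p = 175.1, quantity demanded = (183.5 − 175.1)/0.55 = 15.2727.
Sellers' marginal cost at q' = 15.2727: 61 + 0.3·15.2727 = 65.5818.
Δq = 144.1176 − 15.2727 = 128.8449; wedge = 175.1 − 65.5818 = 109.5182.
Welfare loss = ½ × 128.8449 × 109.5182 = 7055.43.

7055.43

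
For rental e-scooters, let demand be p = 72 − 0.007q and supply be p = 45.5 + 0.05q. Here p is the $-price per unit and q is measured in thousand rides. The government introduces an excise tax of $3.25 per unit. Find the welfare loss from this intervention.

Competitive equilibrium: 72 − 0.007q = 45.5 + 0.05q → q* = 464.9123, p* = 68.7456.
With the tax, the buyer price exceeds the seller price by 3.25: (72 − 0.007q) − (45.5 + 0.05q) = 3.25 → q' = 407.8947.
Δq = 464.9123 − 407.8947 = 57.0176; the wedge equals the tax, 3.25.
DWL = ½ × 57.0176 × 3.25 = $92.65 thousand.

$92.65 thousand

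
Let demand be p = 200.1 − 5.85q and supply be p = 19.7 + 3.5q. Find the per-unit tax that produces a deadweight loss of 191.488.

59.84

Competitive equilibrium: 200.1 − 5.85q = 19.7 + 3.5q → q* = 19.2941, p* = 87.2294.
A tax t gives Δq = t/9.35 and wedge t, so DWL = t²/18.7.
t²/18.7 = 191.488 → t² = 3580.8256 → t = 59.84.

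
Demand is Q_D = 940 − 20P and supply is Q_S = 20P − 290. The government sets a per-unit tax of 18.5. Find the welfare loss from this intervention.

1711.25

In inverse form: demand P = 47 − 0.05Q, supply P = 14.5 + 0.05Q.
Competitive equilibrium: 47 − 0.05Q = 14.5 + 0.05Q → Q* = 325, P* = 30.75.
With the tax, the buyer price exceeds the seller price by 18.5: (47 − 0.05Q) − (14.5 + 0.05Q) = 18.5 → Q' = 140.
ΔQ = 325 − 140 = 185; the wedge equals the tax, 18.5.
DWL = ½ × 185 × 18.5 = 1711.25.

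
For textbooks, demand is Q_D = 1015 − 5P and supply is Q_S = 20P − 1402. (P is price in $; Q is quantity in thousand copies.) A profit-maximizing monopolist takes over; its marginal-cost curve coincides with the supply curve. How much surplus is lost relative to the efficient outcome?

$6977.74 thousand

In inverse form: demand P = 203 − 0.2Q, supply P = 70.1 + 0.05Q.
Competitive equilibrium: 203 − 0.2Q = 70.1 + 0.05Q → Q* = 531.6, P* = 96.68.
Marginal revenue: MR = 203 − 0.4Q. Set MR = MC: 203 − 0.4Q = 70.1 + 0.05Q → Q_m = 295.3333.
Price P_m = 203 − 0.2·295.3333 = 143.9333; MC(Q_m) = 70.1 + 0.05·295.3333 = 84.8667.
Competitive Q* = 531.6, so ΔQ = 236.2667; wedge = 143.9333 − 84.8667 = 59.0666.
Welfare loss = ½ × 236.2667 × 59.0666 = $6977.74 thousand.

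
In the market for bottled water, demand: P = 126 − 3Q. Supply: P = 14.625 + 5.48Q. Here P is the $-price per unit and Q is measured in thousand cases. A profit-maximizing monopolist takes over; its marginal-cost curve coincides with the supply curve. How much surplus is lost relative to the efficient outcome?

Competitive equilibrium: 126 − 3Q = 14.625 + 5.48Q → Q* = 13.13384, P* = 86.59847.
Marginal revenue: MR = 126 − 6Q. Set MR = MC: 126 − 6Q = 14.625 + 5.48Q → Q_m = 9.70166.
Price P_m = 126 − 3·9.70166 = 96.89502; MC(Q_m) = 14.625 + 5.48·9.70166 = 67.7901.
Competitive Q* = 13.13384, so ΔQ = 3.43218; wedge = 96.89502 − 67.7901 = 29.10492.
DWL = ½ × 3.43218 × 29.10492 = $49.95 thousand.

$49.95 thousand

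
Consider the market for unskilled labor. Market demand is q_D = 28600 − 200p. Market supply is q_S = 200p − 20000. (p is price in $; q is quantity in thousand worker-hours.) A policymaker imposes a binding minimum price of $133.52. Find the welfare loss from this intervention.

$28896.08 thousand

In inverse form: demand p = 143 − 0.005q, supply p = 100 + 0.005q.
Competitive equilibrium: 143 − 0.005q = 100 + 0.005q → q* = 4300, p* = 121.5.
At the floor p = 133.52, quantity demanded = (143 − 133.52)/0.005 = 1896.
Sellers' marginal cost at q' = 1896: 100 + 0.005·1896 = 109.48.
Δq = 4300 − 1896 = 2404; wedge = 133.52 − 109.48 = 24.04.
The triangle = ½ × 2404 × 24.04 = $28896.08 thousand.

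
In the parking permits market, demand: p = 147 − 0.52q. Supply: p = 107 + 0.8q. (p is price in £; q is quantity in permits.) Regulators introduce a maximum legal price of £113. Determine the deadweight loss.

£343.19

Competitive equilibrium: 147 − 0.52q = 107 + 0.8q → q* = 30.303, p* = 131.2424.
At the ceiling p = 113, quantity supplied = (113 − 107)/0.8 = 7.5.
Willingness to pay at q' = 7.5: 147 − 0.52·7.5 = 143.1.
Δq = 30.303 − 7.5 = 22.803; wedge = 143.1 − 113 = 30.1.
The triangle = ½ × 22.803 × 30.1 = £343.19.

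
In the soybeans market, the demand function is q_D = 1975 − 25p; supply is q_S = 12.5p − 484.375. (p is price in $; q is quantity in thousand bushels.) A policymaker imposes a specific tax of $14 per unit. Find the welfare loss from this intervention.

$816.67 thousand

In inverse form: demand p = 79 − 0.04q, supply p = 38.75 + 0.08q.
Competitive equilibrium: 79 − 0.04q = 38.75 + 0.08q → q* = 335.4167, p* = 65.5833.
With the tax, the buyer price exceeds the seller price by 14: (79 − 0.04q) − (38.75 + 0.08q) = 14 → q' = 218.75.
Δq = 335.4167 − 218.75 = 116.6667; the wedge equals the tax, 14.
DWL = ½ × 116.6667 × 14 = $816.67 thousand.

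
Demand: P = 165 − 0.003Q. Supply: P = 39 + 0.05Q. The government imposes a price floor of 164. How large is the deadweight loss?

110718.03

Competitive equilibrium: 165 − 0.003Q = 39 + 0.05Q → Q* = 2377.35849, P* = 157.86792.
At the floor P = 164, quantity demanded = (165 − 164)/0.003 = 333.33333.
Sellers' marginal cost at Q' = 333.33333: 39 + 0.05·333.33333 = 55.66667.
ΔQ = 2377.35849 − 333.33333 = 2044.02516; wedge = 164 − 55.66667 = 108.33333.
The triangle = ½ × 2044.02516 × 108.33333 = 110718.03.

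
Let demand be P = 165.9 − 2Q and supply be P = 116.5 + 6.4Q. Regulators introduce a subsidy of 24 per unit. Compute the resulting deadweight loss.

Competitive equilibrium: 165.9 − 2Q = 116.5 + 6.4Q → Q* = 5.881, P* = 154.1381.
The subsidy lowers effective supply by 24: P = 92.5 + 6.4Q.
New quantity: 165.9 − 2Q = 92.5 + 6.4Q → Q' = 8.7381.
Overproduction ΔQ = 8.7381 − 5.881 = 2.8571; wedge = subsidy = 24.
Welfare loss = ½ × 2.8571 × 24 = 34.29.

34.29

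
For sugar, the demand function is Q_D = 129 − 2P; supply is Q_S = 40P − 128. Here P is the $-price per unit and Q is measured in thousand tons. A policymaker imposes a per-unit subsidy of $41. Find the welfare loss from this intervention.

In inverse form: demand P = 64.5 − 0.5Q, supply P = 3.2 + 0.025Q.
Competitive equilibrium: 64.5 − 0.5Q = 3.2 + 0.025Q → Q* = 116.7619, P* = 6.119.
The subsidy lowers effective supply by 41: P = 0.025Q − 37.8.
New quantity: 64.5 − 0.5Q = 0.025Q − 37.8 → Q' = 194.8571.
Overproduction ΔQ = 194.8571 − 116.7619 = 78.0952; wedge = subsidy = 41.
Welfare loss = ½ × 78.0952 × 41 = $1600.95 thousand.

$1600.95 thousand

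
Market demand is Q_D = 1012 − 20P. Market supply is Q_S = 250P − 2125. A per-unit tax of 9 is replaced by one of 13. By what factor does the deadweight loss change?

In inverse form: demand P = 50.6 − 0.05Q, supply P = 8.5 + 0.004Q.
Competitive equilibrium: 50.6 − 0.05Q = 8.5 + 0.004Q → Q* = 779.6296, P* = 11.6185.
For a per-unit tax t: ΔQ = t/0.054, so DWL = ½·t·(t/0.054) = t²/0.108.
At t = 9: DWL = 750. At t = 13: DWL = 1564.815.
Ratio = (13/9)² = 2.086.

2.086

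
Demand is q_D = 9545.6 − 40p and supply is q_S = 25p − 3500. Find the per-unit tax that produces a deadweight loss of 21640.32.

53.04

In inverse form: demand p = 238.64 − 0.025q, supply p = 140 + 0.04q.
Competitive equilibrium: 238.64 − 0.025q = 140 + 0.04q → q* = 1517.5385, p* = 200.7015.
A tax t gives Δq = t/0.065 and wedge t, so DWL = t²/0.13.
t²/0.13 = 21640.32 → t² = 2813.2416 → t = 53.04.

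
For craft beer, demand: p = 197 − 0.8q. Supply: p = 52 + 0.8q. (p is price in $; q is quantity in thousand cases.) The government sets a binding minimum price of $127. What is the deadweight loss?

Competitive equilibrium: 197 − 0.8q = 52 + 0.8q → q* = 90.625, p* = 124.5.
At the floor p = 127, quantity demanded = (197 − 127)/0.8 = 87.5.
Sellers' marginal cost at q' = 87.5: 52 + 0.8·87.5 = 122.
Δq = 90.625 − 87.5 = 3.125; wedge = 127 − 122 = 5.
The triangle = ½ × 3.125 × 5 = $7.81 thousand.

$7.81 thousand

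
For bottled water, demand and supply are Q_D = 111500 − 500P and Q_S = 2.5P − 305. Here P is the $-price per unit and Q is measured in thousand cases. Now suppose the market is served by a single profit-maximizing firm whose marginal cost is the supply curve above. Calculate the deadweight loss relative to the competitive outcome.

$0.31 thousand

In inverse form: demand P = 223 − 0.002Q, supply P = 122 + 0.4Q.
Competitive equilibrium: 223 − 0.002Q = 122 + 0.4Q → Q* = 251.2438, P* = 222.4975.
Marginal revenue: MR = 223 − 0.004Q. Set MR = MC: 223 − 0.004Q = 122 + 0.4Q → Q_m = 250.
Price P_m = 223 − 0.002·250 = 222.5; MC(Q_m) = 122 + 0.4·250 = 222.
Competitive Q* = 251.2438, so ΔQ = 1.2438; wedge = 222.5 − 222 = 0.5.
Deadweight loss = ½ × 1.2438 × 0.5 = $0.31 thousand.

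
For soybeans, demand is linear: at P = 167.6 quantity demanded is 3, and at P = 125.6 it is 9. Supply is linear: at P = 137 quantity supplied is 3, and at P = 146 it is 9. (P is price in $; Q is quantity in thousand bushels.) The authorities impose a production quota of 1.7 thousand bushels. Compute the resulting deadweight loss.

Demand slope = (125.6 − 167.6)/(9 − 3) = −7, so P = 188.6 − 7Q.
Supply slope = (146 − 137)/(9 − 3) = 1.5, so P = 132.5 + 1.5Q.
Competitive equilibrium: 188.6 − 7Q = 132.5 + 1.5Q → Q* = 6.6, P* = 142.4.
At Q = 1.7: demand price = 188.6 − 7·1.7 = 176.7; supply price = 132.5 + 1.5·1.7 = 135.05.
ΔQ = 6.6 − 1.7 = 4.9; wedge = 176.7 − 135.05 = 41.65.
Deadweight loss = ½ × 4.9 × 41.65 = $102.04 thousand.

$102.04 thousand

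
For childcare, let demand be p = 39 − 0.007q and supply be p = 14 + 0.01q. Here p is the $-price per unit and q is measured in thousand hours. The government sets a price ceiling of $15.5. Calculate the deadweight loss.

$14823.60 thousand

Competitive equilibrium: 39 − 0.007q = 14 + 0.01q → q* = 1470.5882, p* = 28.7059.
At the ceiling p = 15.5, quantity supplied = (15.5 − 14)/0.01 = 150.
Willingness to pay at q' = 150: 39 − 0.007·150 = 37.95.
Δq = 1470.5882 − 150 = 1320.5882; wedge = 37.95 − 15.5 = 22.45.
Welfare loss = ½ × 1320.5882 × 22.45 = $14823.60 thousand.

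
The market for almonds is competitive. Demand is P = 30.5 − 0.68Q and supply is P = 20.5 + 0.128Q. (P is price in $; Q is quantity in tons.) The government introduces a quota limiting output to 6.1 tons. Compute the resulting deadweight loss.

$15.91

Competitive equilibrium: 30.5 − 0.68Q = 20.5 + 0.128Q → Q* = 12.3762, P* = 22.0842.
At Q = 6.1: demand price = 30.5 − 0.68·6.1 = 26.352; supply price = 20.5 + 0.128·6.1 = 21.2808.
ΔQ = 12.3762 − 6.1 = 6.2762; wedge = 26.352 − 21.2808 = 5.0712.
The triangle = ½ × 6.2762 × 5.0712 = $15.91.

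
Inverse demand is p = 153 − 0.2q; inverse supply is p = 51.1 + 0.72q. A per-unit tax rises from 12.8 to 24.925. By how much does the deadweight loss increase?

248.60

Competitive equilibrium: 153 − 0.2q = 51.1 + 0.72q → q* = 110.7609, p* = 130.8478.
For a per-unit tax t: Δq = t/0.92, so DWL = ½·t·(t/0.92) = t²/1.84.
At t = 12.8: DWL = 89.043. At t = 24.925: DWL = 337.639.
Increase = 337.639 − 89.043 = 248.60.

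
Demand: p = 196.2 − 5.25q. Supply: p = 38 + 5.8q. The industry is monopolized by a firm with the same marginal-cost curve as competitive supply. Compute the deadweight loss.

117.48

Competitive equilibrium: 196.2 − 5.25q = 38 + 5.8q → q* = 14.3167, p* = 121.0371.
Marginal revenue: MR = 196.2 − 10.5q. Set MR = MC: 196.2 − 10.5q = 38 + 5.8q → q_m = 9.7055.
Price p_m = 196.2 − 5.25·9.7055 = 145.2461; MC(q_m) = 38 + 5.8·9.7055 = 94.2919.
Competitive q* = 14.3167, so Δq = 4.6112; wedge = 145.2461 − 94.2919 = 50.9542.
Welfare loss = ½ × 4.6112 × 50.9542 = 117.48.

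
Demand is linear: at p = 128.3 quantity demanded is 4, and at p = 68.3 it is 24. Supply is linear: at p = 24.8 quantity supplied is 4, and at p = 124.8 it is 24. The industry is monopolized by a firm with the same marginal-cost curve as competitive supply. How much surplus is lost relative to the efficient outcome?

Demand slope = (68.3 − 128.3)/(24 − 4) = −3, so p = 140.3 − 3q.
Supply slope = (124.8 − 24.8)/(24 − 4) = 5, so p = 4.8 + 5q.
Competitive equilibrium: 140.3 − 3q = 4.8 + 5q → q* = 16.9375, p* = 89.4875.
Marginal revenue: MR = 140.3 − 6q. Set MR = MC: 140.3 − 6q = 4.8 + 5q → q_m = 12.3182.
Price p_m = 140.3 − 3·12.3182 = 103.3454; MC(q_m) = 4.8 + 5·12.3182 = 66.391.
Competitive q* = 16.9375, so Δq = 4.6193; wedge = 103.3454 − 66.391 = 36.9544.
Deadweight loss = ½ × 4.6193 × 36.9544 = 85.35.

85.35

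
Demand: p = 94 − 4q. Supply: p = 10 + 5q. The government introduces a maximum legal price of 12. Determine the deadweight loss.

Competitive equilibrium: 94 − 4q = 10 + 5q → q* = 9.3333, p* = 56.6667.
At the ceiling p = 12, quantity supplied = (12 − 10)/5 = 0.4.
Willingness to pay at q' = 0.4: 94 − 4·0.4 = 92.4.
Δq = 9.3333 − 0.4 = 8.9333; wedge = 92.4 − 12 = 80.4.
DWL = ½ × 8.9333 × 80.4 = 359.12.

359.12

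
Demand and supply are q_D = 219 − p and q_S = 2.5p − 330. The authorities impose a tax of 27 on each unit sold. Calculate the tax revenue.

1157.14

In inverse form: demand p = 219 − q, supply p = 132 + 0.4q.
Competitive equilibrium: 219 − q = 132 + 0.4q → q* = 62.1429, p* = 156.8571.
With the tax, the buyer price exceeds the seller price by 27: (219 − q) − (132 + 0.4q) = 27 → q' = 42.8571.
Tax revenue = 27 × 42.8571 = 1157.14.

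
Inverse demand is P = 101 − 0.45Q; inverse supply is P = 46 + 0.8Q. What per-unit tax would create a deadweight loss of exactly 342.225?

29.25

Competitive equilibrium: 101 − 0.45Q = 46 + 0.8Q → Q* = 44, P* = 81.2.
A tax t gives ΔQ = t/1.25 and wedge t, so DWL = t²/2.5.
t²/2.5 = 342.225 → t² = 855.5625 → t = 29.25.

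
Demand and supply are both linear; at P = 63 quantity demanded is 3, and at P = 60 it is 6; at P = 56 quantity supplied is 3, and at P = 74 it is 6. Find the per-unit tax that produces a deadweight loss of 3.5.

7

Demand slope = (60 − 63)/(6 − 3) = −1, so P = 66 − Q.
Supply slope = (74 − 56)/(6 − 3) = 6, so P = 38 + 6Q.
Competitive equilibrium: 66 − Q = 38 + 6Q → Q* = 4, P* = 62.
A tax t gives ΔQ = t/7 and wedge t, so DWL = t²/14.
t²/14 = 3.5 → t² = 49 → t = 7.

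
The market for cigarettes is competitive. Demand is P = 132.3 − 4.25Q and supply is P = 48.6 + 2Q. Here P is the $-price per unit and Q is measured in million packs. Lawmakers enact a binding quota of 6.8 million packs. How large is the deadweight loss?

$135.80 million

Competitive equilibrium: 132.3 − 4.25Q = 48.6 + 2Q → Q* = 13.392, P* = 75.384.
At Q = 6.8: demand price = 132.3 − 4.25·6.8 = 103.4; supply price = 48.6 + 2·6.8 = 62.2.
ΔQ = 13.392 − 6.8 = 6.592; wedge = 103.4 − 62.2 = 41.2.
Welfare loss = ½ × 6.592 × 41.2 = $135.80 million.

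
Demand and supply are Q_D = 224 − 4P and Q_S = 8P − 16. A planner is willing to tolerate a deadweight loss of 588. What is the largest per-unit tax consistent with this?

21

In inverse form: demand P = 56 − 0.25Q, supply P = 2 + 0.125Q.
Competitive equilibrium: 56 − 0.25Q = 2 + 0.125Q → Q* = 144, P* = 20.
A tax t gives ΔQ = t/0.375 and wedge t, so DWL = t²/0.75.
t²/0.75 = 588 → t² = 441 → t = 21.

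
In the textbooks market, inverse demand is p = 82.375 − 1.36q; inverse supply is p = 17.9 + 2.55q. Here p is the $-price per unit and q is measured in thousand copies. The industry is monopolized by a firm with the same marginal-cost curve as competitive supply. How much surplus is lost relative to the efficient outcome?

$35.40 thousand

Competitive equilibrium: 82.375 − 1.36q = 17.9 + 2.55q → q* = 16.4898, p* = 59.9489.
Marginal revenue: MR = 82.375 − 2.72q. Set MR = MC: 82.375 − 2.72q = 17.9 + 2.55q → q_m = 12.2343.
Price p_m = 82.375 − 1.36·12.2343 = 65.7364; MC(q_m) = 17.9 + 2.55·12.2343 = 49.0975.
Competitive q* = 16.4898, so Δq = 4.2555; wedge = 65.7364 − 49.0975 = 16.6389.
Deadweight loss = ½ × 4.2555 × 16.6389 = $35.40 thousand.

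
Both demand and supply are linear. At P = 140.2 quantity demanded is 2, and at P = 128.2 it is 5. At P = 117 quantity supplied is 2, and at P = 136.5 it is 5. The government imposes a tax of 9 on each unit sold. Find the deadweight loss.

Demand slope = (128.2 − 140.2)/(5 − 2) = −4, so P = 148.2 − 4Q.
Supply slope = (136.5 − 117)/(5 − 2) = 6.5, so P = 104 + 6.5Q.
Competitive equilibrium: 148.2 − 4Q = 104 + 6.5Q → Q* = 4.2095, P* = 131.3619.
With the tax, the buyer price exceeds the seller price by 9: (148.2 − 4Q) − (104 + 6.5Q) = 9 → Q' = 3.3524.
ΔQ = 4.2095 − 3.3524 = 0.8571; the wedge equals the tax, 9.
The triangle = ½ × 0.8571 × 9 = 3.86.

3.86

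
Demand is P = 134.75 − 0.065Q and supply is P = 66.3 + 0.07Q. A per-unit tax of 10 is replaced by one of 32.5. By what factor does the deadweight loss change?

Competitive equilibrium: 134.75 − 0.065Q = 66.3 + 0.07Q → Q* = 507.037, P* = 101.7926.
For a per-unit tax t: ΔQ = t/0.135, so DWL = ½·t·(t/0.135) = t²/0.27.
At t = 10: DWL = 370.370. At t = 32.5: DWL = 3912.037.
Ratio = (32.5/10)² = 10.5625.

10.5625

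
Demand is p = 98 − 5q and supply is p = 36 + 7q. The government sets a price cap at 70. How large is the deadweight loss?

0.57

Competitive equilibrium: 98 − 5q = 36 + 7q → q* = 5.16667, p* = 72.16667.
At the ceiling p = 70, quantity supplied = (70 − 36)/7 = 4.85714.
Willingness to pay at q' = 4.85714: 98 − 5·4.85714 = 73.7143.
Δq = 5.16667 − 4.85714 = 0.30953; wedge = 73.7143 − 70 = 3.7143.
DWL = ½ × 0.30953 × 3.7143 = 0.57.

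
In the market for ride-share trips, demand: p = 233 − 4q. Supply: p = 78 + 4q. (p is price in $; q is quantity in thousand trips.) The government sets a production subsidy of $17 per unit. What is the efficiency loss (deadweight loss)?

Competitive equilibrium: 233 − 4q = 78 + 4q → q* = 19.375, p* = 155.5.
The subsidy lowers effective supply by 17: p = 61 + 4q.
New quantity: 233 − 4q = 61 + 4q → q' = 21.5.
Overproduction Δq = 21.5 − 19.375 = 2.125; wedge = subsidy = 17.
Deadweight loss = ½ × 2.125 × 17 = $18.06 thousand.

$18.06 thousand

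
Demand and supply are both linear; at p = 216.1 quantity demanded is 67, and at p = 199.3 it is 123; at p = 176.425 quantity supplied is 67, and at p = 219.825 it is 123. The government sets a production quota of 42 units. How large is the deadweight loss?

2059.95

Demand slope = (199.3 − 216.1)/(123 − 67) = −0.3, so p = 236.2 − 0.3q.
Supply slope = (219.825 − 176.425)/(123 − 67) = 0.775, so p = 124.5 + 0.775q.
Competitive equilibrium: 236.2 − 0.3q = 124.5 + 0.775q → q* = 103.90698, p* = 205.02791.
At q = 42: demand price = 236.2 − 0.3·42 = 223.6; supply price = 124.5 + 0.775·42 = 157.05.
Δq = 103.90698 − 42 = 61.90698; wedge = 223.6 − 157.05 = 66.55.
Welfare loss = ½ × 61.90698 × 66.55 = 2059.95.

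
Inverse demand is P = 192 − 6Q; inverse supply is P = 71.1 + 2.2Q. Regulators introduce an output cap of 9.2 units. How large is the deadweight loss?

126.01

Competitive equilibrium: 192 − 6Q = 71.1 + 2.2Q → Q* = 14.7439, P* = 103.5366.
At Q = 9.2: demand price = 192 − 6·9.2 = 136.8; supply price = 71.1 + 2.2·9.2 = 91.34.
ΔQ = 14.7439 − 9.2 = 5.5439; wedge = 136.8 − 91.34 = 45.46.
Welfare loss = ½ × 5.5439 × 45.46 = 126.01.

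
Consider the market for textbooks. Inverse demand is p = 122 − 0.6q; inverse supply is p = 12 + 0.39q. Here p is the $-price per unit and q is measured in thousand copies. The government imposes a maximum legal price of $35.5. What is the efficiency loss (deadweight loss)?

Competitive equilibrium: 122 − 0.6q = 12 + 0.39q → q* = 111.1111, p* = 55.3333.
At the ceiling p = 35.5, quantity supplied = (35.5 − 12)/0.39 = 60.2564.
Willingness to pay at q' = 60.2564: 122 − 0.6·60.2564 = 85.8462.
Δq = 111.1111 − 60.2564 = 50.8547; wedge = 85.8462 − 35.5 = 50.3462.
The triangle = ½ × 50.8547 × 50.3462 = $1280.17 thousand.

$1280.17 thousand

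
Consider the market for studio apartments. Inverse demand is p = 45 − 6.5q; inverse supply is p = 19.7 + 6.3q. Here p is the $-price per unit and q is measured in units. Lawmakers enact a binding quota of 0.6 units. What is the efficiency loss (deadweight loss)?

Competitive equilibrium: 45 − 6.5q = 19.7 + 6.3q → q* = 1.9766, p* = 32.1523.
At q = 0.6: demand price = 45 − 6.5·0.6 = 41.1; supply price = 19.7 + 6.3·0.6 = 23.48.
Δq = 1.9766 − 0.6 = 1.3766; wedge = 41.1 − 23.48 = 17.62.
DWL = ½ × 1.3766 × 17.62 = $12.13.

$12.13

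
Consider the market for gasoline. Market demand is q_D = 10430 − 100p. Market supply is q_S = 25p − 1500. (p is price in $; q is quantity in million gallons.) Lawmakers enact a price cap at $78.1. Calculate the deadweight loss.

In inverse form: demand p = 104.3 − 0.01q, supply p = 60 + 0.04q.
Competitive equilibrium: 104.3 − 0.01q = 60 + 0.04q → q* = 886, p* = 95.44.
At the ceiling p = 78.1, quantity supplied = (78.1 − 60)/0.04 = 452.5.
Willingness to pay at q' = 452.5: 104.3 − 0.01·452.5 = 99.775.
Δq = 886 − 452.5 = 433.5; wedge = 99.775 − 78.1 = 21.675.
DWL = ½ × 433.5 × 21.675 = $4698.06 million.

$4698.06 million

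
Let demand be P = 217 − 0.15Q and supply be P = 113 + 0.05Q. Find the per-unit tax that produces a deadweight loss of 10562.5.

65

Competitive equilibrium: 217 − 0.15Q = 113 + 0.05Q → Q* = 520, P* = 139.
A tax t gives ΔQ = t/0.2 and wedge t, so DWL = t²/0.4.
t²/0.4 = 10562.5 → t² = 4225 → t = 65.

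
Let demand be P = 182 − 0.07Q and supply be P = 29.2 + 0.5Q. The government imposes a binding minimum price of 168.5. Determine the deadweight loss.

Competitive equilibrium: 182 − 0.07Q = 29.2 + 0.5Q → Q* = 268.0702, P* = 163.2351.
At the floor P = 168.5, quantity demanded = (182 − 168.5)/0.07 = 192.8571.
Sellers' marginal cost at Q' = 192.8571: 29.2 + 0.5·192.8571 = 125.6286.
ΔQ = 268.0702 − 192.8571 = 75.2131; wedge = 168.5 − 125.6286 = 42.8714.
Deadweight loss = ½ × 75.2131 × 42.8714 = 1612.25.

1612.25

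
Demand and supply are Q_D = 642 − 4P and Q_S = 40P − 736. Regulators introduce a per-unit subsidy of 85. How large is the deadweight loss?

13136.36

In inverse form: demand P = 160.5 − 0.25Q, supply P = 18.4 + 0.025Q.
Competitive equilibrium: 160.5 − 0.25Q = 18.4 + 0.025Q → Q* = 516.7273, P* = 31.3182.
The subsidy lowers effective supply by 85: P = 0.025Q − 66.6.
New quantity: 160.5 − 0.25Q = 0.025Q − 66.6 → Q' = 825.8182.
Overproduction ΔQ = 825.8182 − 516.7273 = 309.0909; wedge = subsidy = 85.
Welfare loss = ½ × 309.0909 × 85 = 13136.36.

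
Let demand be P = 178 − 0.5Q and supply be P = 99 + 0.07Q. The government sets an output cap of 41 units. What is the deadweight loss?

Competitive equilibrium: 178 − 0.5Q = 99 + 0.07Q → Q* = 138.5965, P* = 108.7018.
At Q = 41: demand price = 178 − 0.5·41 = 157.5; supply price = 99 + 0.07·41 = 101.87.
ΔQ = 138.5965 − 41 = 97.5965; wedge = 157.5 − 101.87 = 55.63.
Welfare loss = ½ × 97.5965 × 55.63 = 2714.65.

2714.65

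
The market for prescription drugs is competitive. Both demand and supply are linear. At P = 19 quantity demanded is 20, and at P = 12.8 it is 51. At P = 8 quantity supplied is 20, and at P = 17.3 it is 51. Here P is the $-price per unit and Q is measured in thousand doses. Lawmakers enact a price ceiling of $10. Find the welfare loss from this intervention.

$58.78 thousand

Demand slope = (12.8 − 19)/(51 − 20) = −0.2, so P = 23 − 0.2Q.
Supply slope = (17.3 − 8)/(51 − 20) = 0.3, so P = 2 + 0.3Q.
Competitive equilibrium: 23 − 0.2Q = 2 + 0.3Q → Q* = 42, P* = 14.6.
At the ceiling P = 10, quantity supplied = (10 − 2)/0.3 = 26.6667.
Willingness to pay at Q' = 26.6667: 23 − 0.2·26.6667 = 17.6667.
ΔQ = 42 − 26.6667 = 15.3333; wedge = 17.6667 − 10 = 7.6667.
The triangle = ½ × 15.3333 × 7.6667 = $58.78 thousand.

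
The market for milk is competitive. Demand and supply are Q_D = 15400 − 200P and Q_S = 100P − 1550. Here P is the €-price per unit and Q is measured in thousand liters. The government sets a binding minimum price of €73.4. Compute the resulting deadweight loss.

In inverse form: demand P = 77 − 0.005Q, supply P = 15.5 + 0.01Q.
Competitive equilibrium: 77 − 0.005Q = 15.5 + 0.01Q → Q* = 4100, P* = 56.5.
At the floor P = 73.4, quantity demanded = (77 − 73.4)/0.005 = 720.
Sellers' marginal cost at Q' = 720: 15.5 + 0.01·720 = 22.7.
ΔQ = 4100 − 720 = 3380; wedge = 73.4 − 22.7 = 50.7.
The triangle = ½ × 3380 × 50.7 = €85683 thousand.

€85683 thousand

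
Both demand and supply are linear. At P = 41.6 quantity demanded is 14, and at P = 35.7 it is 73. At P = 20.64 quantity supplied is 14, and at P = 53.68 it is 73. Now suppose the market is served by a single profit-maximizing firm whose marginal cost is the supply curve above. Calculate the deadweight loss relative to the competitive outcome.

Demand slope = (35.7 − 41.6)/(73 − 14) = −0.1, so P = 43 − 0.1Q.
Supply slope = (53.68 − 20.64)/(73 − 14) = 0.56, so P = 12.8 + 0.56Q.
Competitive equilibrium: 43 − 0.1Q = 12.8 + 0.56Q → Q* = 45.7576, P* = 38.4242.
Marginal revenue: MR = 43 − 0.2Q. Set MR = MC: 43 − 0.2Q = 12.8 + 0.56Q → Q_m = 39.7368.
Price P_m = 43 − 0.1·39.7368 = 39.0263; MC(Q_m) = 12.8 + 0.56·39.7368 = 35.0526.
Competitive Q* = 45.7576, so ΔQ = 6.0208; wedge = 39.0263 − 35.0526 = 3.9737.
The triangle = ½ × 6.0208 × 3.9737 = 11.96.

11.96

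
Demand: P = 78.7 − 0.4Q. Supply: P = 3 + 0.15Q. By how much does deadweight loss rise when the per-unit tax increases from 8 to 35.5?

1087.50

Competitive equilibrium: 78.7 − 0.4Q = 3 + 0.15Q → Q* = 137.6364, P* = 23.6455.
For a per-unit tax t: ΔQ = t/0.55, so DWL = ½·t·(t/0.55) = t²/1.1.
At t = 8: DWL = 58.182. At t = 35.5: DWL = 1145.682.
Increase = 1145.682 − 58.182 = 1087.50.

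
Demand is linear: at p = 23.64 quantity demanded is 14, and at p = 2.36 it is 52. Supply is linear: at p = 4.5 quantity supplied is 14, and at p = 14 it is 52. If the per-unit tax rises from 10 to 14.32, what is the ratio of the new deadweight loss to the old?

Demand slope = (2.36 − 23.64)/(52 − 14) = −0.56, so p = 31.48 − 0.56q.
Supply slope = (14 − 4.5)/(52 − 14) = 0.25, so p = 1 + 0.25q.
Competitive equilibrium: 31.48 − 0.56q = 1 + 0.25q → q* = 37.6296, p* = 10.4074.
For a per-unit tax t: Δq = t/0.81, so DWL = ½·t·(t/0.81) = t²/1.62.
At t = 10: DWL = 61.728. At t = 14.32: DWL = 126.582.
Ratio = (14.32/10)² = 2.051.

2.051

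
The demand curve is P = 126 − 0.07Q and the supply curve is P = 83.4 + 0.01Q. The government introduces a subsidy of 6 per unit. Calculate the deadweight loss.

Competitive equilibrium: 126 − 0.07Q = 83.4 + 0.01Q → Q* = 532.5, P* = 88.725.
The subsidy lowers effective supply by 6: P = 77.4 + 0.01Q.
New quantity: 126 − 0.07Q = 77.4 + 0.01Q → Q' = 607.5.
Overproduction ΔQ = 607.5 − 532.5 = 75; wedge = subsidy = 6.
The triangle = ½ × 75 × 6 = 225.

225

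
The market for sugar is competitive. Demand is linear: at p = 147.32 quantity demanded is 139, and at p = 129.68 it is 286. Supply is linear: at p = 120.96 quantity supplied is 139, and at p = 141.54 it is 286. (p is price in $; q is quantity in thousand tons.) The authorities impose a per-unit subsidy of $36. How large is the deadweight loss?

$2492.31 thousand

Demand slope = (129.68 − 147.32)/(286 − 139) = −0.12, so p = 164 − 0.12q.
Supply slope = (141.54 − 120.96)/(286 − 139) = 0.14, so p = 101.5 + 0.14q.
Competitive equilibrium: 164 − 0.12q = 101.5 + 0.14q → q* = 240.3846, p* = 135.1538.
The subsidy lowers effective supply by 36: p = 65.5 + 0.14q.
New quantity: 164 − 0.12q = 65.5 + 0.14q → q' = 378.8462.
Overproduction Δq = 378.8462 − 240.3846 = 138.4616; wedge = subsidy = 36.
Welfare loss = ½ × 138.4616 × 36 = $2492.31 thousand.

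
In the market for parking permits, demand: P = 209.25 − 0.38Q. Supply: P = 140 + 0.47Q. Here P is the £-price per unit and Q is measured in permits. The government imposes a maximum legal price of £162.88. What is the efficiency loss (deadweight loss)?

£456.95

Competitive equilibrium: 209.25 − 0.38Q = 140 + 0.47Q → Q* = 81.4706, P* = 178.2912.
At the ceiling P = 162.88, quantity supplied = (162.88 − 140)/0.47 = 48.6809.
Willingness to pay at Q' = 48.6809: 209.25 − 0.38·48.6809 = 190.7513.
ΔQ = 81.4706 − 48.6809 = 32.7897; wedge = 190.7513 − 162.88 = 27.8713.
Welfare loss = ½ × 32.7897 × 27.8713 = £456.95.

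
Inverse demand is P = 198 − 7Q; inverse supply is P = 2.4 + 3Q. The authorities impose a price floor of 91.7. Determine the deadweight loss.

95.67

Competitive equilibrium: 198 − 7Q = 2.4 + 3Q → Q* = 19.56, P* = 61.08.
At the floor P = 91.7, quantity demanded = (198 − 91.7)/7 = 15.1857.
Sellers' marginal cost at Q' = 15.1857: 2.4 + 3·15.1857 = 47.9571.
ΔQ = 19.56 − 15.1857 = 4.3743; wedge = 91.7 − 47.9571 = 43.7429.
DWL = ½ × 4.3743 × 43.7429 = 95.67.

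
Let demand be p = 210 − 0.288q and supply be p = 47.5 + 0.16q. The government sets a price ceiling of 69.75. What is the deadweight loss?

Competitive equilibrium: 210 − 0.288q = 47.5 + 0.16q → q* = 362.7232, p* = 105.5357.
At the ceiling p = 69.75, quantity supplied = (69.75 − 47.5)/0.16 = 139.0625.
Willingness to pay at q' = 139.0625: 210 − 0.288·139.0625 = 169.95.
Δq = 362.7232 − 139.0625 = 223.6607; wedge = 169.95 − 69.75 = 100.2.
DWL = ½ × 223.6607 × 100.2 = 11205.40.

11205.40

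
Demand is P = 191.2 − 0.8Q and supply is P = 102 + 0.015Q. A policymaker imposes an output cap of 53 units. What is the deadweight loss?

Competitive equilibrium: 191.2 − 0.8Q = 102 + 0.015Q → Q* = 109.4479, P* = 103.6417.
At Q = 53: demand price = 191.2 − 0.8·53 = 148.8; supply price = 102 + 0.015·53 = 102.795.
ΔQ = 109.4479 − 53 = 56.4479; wedge = 148.8 − 102.795 = 46.005.
Welfare loss = ½ × 56.4479 × 46.005 = 1298.44.

1298.44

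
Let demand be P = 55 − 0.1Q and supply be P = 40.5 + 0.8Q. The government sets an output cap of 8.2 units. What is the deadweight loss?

Competitive equilibrium: 55 − 0.1Q = 40.5 + 0.8Q → Q* = 16.1111, P* = 53.3889.
At Q = 8.2: demand price = 55 − 0.1·8.2 = 54.18; supply price = 40.5 + 0.8·8.2 = 47.06.
ΔQ = 16.1111 − 8.2 = 7.9111; wedge = 54.18 − 47.06 = 7.12.
DWL = ½ × 7.9111 × 7.12 = 28.16.

28.16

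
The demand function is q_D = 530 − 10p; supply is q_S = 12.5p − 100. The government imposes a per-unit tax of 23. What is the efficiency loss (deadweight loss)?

In inverse form: demand p = 53 − 0.1q, supply p = 8 + 0.08q.
Competitive equilibrium: 53 − 0.1q = 8 + 0.08q → q* = 250, p* = 28.
With the tax, the buyer price exceeds the seller price by 23: (53 − 0.1q) − (8 + 0.08q) = 23 → q' = 122.2222.
Δq = 250 − 122.2222 = 127.7778; the wedge equals the tax, 23.
DWL = ½ × 127.7778 × 23 = 1469.44.

1469.44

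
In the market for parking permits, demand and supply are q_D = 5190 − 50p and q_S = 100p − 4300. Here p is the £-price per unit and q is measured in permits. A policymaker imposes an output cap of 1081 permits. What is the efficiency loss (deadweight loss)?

In inverse form: demand p = 103.8 − 0.02q, supply p = 43 + 0.01q.
Competitive equilibrium: 103.8 − 0.02q = 43 + 0.01q → q* = 2026.6667, p* = 63.2667.
At q = 1081: demand price = 103.8 − 0.02·1081 = 82.18; supply price = 43 + 0.01·1081 = 53.81.
Δq = 2026.6667 − 1081 = 945.6667; wedge = 82.18 − 53.81 = 28.37.
Deadweight loss = ½ × 945.6667 × 28.37 = £13414.28.

£13414.28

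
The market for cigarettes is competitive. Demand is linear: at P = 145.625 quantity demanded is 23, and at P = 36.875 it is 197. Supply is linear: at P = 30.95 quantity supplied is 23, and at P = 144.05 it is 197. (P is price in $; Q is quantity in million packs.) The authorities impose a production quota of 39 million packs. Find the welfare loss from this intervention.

$3485.40 million

Demand slope = (36.875 − 145.625)/(197 − 23) = −0.625, so P = 160 − 0.625Q.
Supply slope = (144.05 − 30.95)/(197 − 23) = 0.65, so P = 16 + 0.65Q.
Competitive equilibrium: 160 − 0.625Q = 16 + 0.65Q → Q* = 112.9412, P* = 89.4118.
At Q = 39: demand price = 160 − 0.625·39 = 135.625; supply price = 16 + 0.65·39 = 41.35.
ΔQ = 112.9412 − 39 = 73.9412; wedge = 135.625 − 41.35 = 94.275.
The triangle = ½ × 73.9412 × 94.275 = $3485.40 million.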